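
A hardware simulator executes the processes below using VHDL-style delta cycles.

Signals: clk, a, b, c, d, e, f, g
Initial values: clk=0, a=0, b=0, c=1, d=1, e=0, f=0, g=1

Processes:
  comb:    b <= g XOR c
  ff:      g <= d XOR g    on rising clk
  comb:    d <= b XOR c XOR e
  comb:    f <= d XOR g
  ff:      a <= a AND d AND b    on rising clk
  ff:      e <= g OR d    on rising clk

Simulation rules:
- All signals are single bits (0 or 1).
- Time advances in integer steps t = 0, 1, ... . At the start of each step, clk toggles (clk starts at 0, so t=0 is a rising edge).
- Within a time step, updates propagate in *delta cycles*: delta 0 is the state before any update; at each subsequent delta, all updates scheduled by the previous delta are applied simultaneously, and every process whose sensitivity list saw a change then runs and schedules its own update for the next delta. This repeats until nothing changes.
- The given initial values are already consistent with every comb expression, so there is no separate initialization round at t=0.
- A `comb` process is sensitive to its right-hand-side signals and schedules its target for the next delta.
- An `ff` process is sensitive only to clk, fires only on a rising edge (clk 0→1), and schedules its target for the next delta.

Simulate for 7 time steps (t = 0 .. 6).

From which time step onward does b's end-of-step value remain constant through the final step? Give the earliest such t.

t0.Δ0 g=1 c=1 f=0 e=0 d=1 b=0 clk=0 a=0
t0.Δ1 g=1 c=1 f=0 e=0 d=1 b=0 clk=1 a=0
t0.Δ2 g=0 c=1 f=0 e=1 d=1 b=0 clk=1 a=0
t0.Δ3 g=0 c=1 f=1 e=1 d=0 b=1 clk=1 a=0
t0.Δ4 g=0 c=1 f=0 e=1 d=1 b=1 clk=1 a=0
t0.Δ5 g=0 c=1 f=1 e=1 d=1 b=1 clk=1 a=0
t1.Δ0 g=0 c=1 f=1 e=1 d=1 b=1 clk=1 a=0
t1.Δ1 g=0 c=1 f=1 e=1 d=1 b=1 clk=0 a=0
t2.Δ0 g=0 c=1 f=1 e=1 d=1 b=1 clk=0 a=0
t2.Δ1 g=0 c=1 f=1 e=1 d=1 b=1 clk=1 a=0
t2.Δ2 g=1 c=1 f=1 e=1 d=1 b=1 clk=1 a=0
t2.Δ3 g=1 c=1 f=0 e=1 d=1 b=0 clk=1 a=0
t2.Δ4 g=1 c=1 f=0 e=1 d=0 b=0 clk=1 a=0
t2.Δ5 g=1 c=1 f=1 e=1 d=0 b=0 clk=1 a=0
t3.Δ0 g=1 c=1 f=1 e=1 d=0 b=0 clk=1 a=0
t3.Δ1 g=1 c=1 f=1 e=1 d=0 b=0 clk=0 a=0
t4.Δ0 g=1 c=1 f=1 e=1 d=0 b=0 clk=0 a=0
t4.Δ1 g=1 c=1 f=1 e=1 d=0 b=0 clk=1 a=0
t5.Δ0 g=1 c=1 f=1 e=1 d=0 b=0 clk=1 a=0
t5.Δ1 g=1 c=1 f=1 e=1 d=0 b=0 clk=0 a=0
t6.Δ0 g=1 c=1 f=1 e=1 d=0 b=0 clk=0 a=0
t6.Δ1 g=1 c=1 f=1 e=1 d=0 b=0 clk=1 a=0

2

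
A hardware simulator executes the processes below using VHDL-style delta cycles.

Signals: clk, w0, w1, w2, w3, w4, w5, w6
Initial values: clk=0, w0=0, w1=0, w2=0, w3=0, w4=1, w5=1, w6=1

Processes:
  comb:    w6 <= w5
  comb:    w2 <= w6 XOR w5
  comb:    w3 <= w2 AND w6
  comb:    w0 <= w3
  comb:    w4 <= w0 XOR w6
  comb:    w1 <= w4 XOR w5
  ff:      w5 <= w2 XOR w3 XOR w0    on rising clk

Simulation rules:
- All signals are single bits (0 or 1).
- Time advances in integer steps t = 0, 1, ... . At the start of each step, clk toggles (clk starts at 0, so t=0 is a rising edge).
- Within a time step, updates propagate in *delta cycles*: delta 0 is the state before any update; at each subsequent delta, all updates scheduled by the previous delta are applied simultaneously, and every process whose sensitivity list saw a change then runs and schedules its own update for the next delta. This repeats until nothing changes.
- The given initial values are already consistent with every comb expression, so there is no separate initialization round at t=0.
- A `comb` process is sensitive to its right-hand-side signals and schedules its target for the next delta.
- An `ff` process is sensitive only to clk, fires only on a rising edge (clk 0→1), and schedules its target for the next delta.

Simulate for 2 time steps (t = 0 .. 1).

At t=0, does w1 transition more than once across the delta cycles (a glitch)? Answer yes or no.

yes

[bits: w4,w6,w1,w3,w0,clk,w5,w2]
t=0: Δ0=11000010 Δ1=11000110 Δ2=11000100 Δ3=10100101 Δ4=00100100 Δ5=00000100 | 5Δ
t=1: Δ0=00000100 Δ1=00000000 | 1Δ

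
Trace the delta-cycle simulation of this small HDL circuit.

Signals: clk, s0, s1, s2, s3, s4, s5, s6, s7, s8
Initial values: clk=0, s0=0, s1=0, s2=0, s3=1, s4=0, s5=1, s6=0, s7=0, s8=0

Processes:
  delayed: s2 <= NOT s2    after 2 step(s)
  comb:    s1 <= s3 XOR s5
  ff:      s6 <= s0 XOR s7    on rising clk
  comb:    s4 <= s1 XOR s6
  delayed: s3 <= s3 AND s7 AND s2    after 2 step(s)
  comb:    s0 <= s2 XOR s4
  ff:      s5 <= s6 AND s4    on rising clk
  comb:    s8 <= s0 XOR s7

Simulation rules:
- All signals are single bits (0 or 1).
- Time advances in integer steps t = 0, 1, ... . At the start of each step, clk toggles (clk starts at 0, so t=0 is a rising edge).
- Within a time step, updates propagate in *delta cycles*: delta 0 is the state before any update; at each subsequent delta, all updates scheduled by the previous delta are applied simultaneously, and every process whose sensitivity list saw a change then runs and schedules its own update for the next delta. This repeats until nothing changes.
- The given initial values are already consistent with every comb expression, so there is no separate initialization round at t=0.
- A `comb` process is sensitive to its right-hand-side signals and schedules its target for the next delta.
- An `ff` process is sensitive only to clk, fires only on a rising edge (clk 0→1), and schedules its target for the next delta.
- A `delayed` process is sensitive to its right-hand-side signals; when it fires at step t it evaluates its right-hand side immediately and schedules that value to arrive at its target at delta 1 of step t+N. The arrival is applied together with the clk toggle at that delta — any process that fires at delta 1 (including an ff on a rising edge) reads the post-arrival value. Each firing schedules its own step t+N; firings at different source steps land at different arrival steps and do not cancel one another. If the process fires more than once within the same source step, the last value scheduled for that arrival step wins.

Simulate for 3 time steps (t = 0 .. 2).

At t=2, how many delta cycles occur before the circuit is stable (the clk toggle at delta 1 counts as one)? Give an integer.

[bits: s3,s8,s6,s1,s4,s2,s7,s5,s0,clk]
t=0: Δ0=1000000100 Δ1=1000000101 Δ2=1000000001 Δ3=1001000001 Δ4=1001100001 Δ5=1001100011 Δ6=1101100011 | 6Δ
t=1: Δ0=1101100011 Δ1=1101100010 | 1Δ
t=2: Δ0=1101100010 Δ1=1101100011 Δ2=1111100011 Δ3=1111000011 Δ4=1111000001 Δ5=1011000001 | 5Δ

5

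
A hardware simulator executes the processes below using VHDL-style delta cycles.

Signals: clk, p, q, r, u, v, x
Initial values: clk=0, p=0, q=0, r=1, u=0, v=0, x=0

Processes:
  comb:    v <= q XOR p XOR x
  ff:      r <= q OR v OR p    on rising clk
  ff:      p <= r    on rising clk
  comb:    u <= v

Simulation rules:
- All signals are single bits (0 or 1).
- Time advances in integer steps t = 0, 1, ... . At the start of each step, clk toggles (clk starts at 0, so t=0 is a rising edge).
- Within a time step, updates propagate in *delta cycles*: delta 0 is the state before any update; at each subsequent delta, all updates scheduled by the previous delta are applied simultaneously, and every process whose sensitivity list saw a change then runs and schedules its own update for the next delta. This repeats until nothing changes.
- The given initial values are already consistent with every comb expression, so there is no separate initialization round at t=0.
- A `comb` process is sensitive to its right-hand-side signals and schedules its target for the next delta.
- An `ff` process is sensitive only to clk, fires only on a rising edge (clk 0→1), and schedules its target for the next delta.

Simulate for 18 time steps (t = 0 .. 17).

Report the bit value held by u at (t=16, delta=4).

1

t=0 Δ0: v=0 clk=0 u=0 x=0 q=0 r=1 p=0
  Δ1: clk:0→1
  Δ2: r:1→0, p:0→1
  Δ3: v:0→1
  Δ4: u:0→1
  (4Δ to stable)
t=1 Δ0: v=1 clk=1 u=1 x=0 q=0 r=0 p=1
  Δ1: clk:1→0
  (1Δ to stable)
t=2 Δ0: v=1 clk=0 u=1 x=0 q=0 r=0 p=1
  Δ1: clk:0→1
  Δ2: r:0→1, p:1→0
  Δ3: v:1→0
  Δ4: u:1→0
  (4Δ to stable)
t=3 Δ0: v=0 clk=1 u=0 x=0 q=0 r=1 p=0
  Δ1: clk:1→0
  (1Δ to stable)
t=4 Δ0: v=0 clk=0 u=0 x=0 q=0 r=1 p=0
  Δ1: clk:0→1
  Δ2: r:1→0, p:0→1
  Δ3: v:0→1
  Δ4: u:0→1
  (4Δ to stable)
t=5 Δ0: v=1 clk=1 u=1 x=0 q=0 r=0 p=1
  Δ1: clk:1→0
  (1Δ to stable)
t=6 Δ0: v=1 clk=0 u=1 x=0 q=0 r=0 p=1
  Δ1: clk:0→1
  Δ2: r:0→1, p:1→0
  Δ3: v:1→0
  Δ4: u:1→0
  (4Δ to stable)
t=7 Δ0: v=0 clk=1 u=0 x=0 q=0 r=1 p=0
  Δ1: clk:1→0
  (1Δ to stable)
t=8 Δ0: v=0 clk=0 u=0 x=0 q=0 r=1 p=0
  Δ1: clk:0→1
  Δ2: r:1→0, p:0→1
  Δ3: v:0→1
  Δ4: u:0→1
  (4Δ to stable)
t=9 Δ0: v=1 clk=1 u=1 x=0 q=0 r=0 p=1
  Δ1: clk:1→0
  (1Δ to stable)
t=10 Δ0: v=1 clk=0 u=1 x=0 q=0 r=0 p=1
  Δ1: clk:0→1
  Δ2: r:0→1, p:1→0
  Δ3: v:1→0
  Δ4: u:1→0
  (4Δ to stable)
t=11 Δ0: v=0 clk=1 u=0 x=0 q=0 r=1 p=0
  Δ1: clk:1→0
  (1Δ to stable)
t=12 Δ0: v=0 clk=0 u=0 x=0 q=0 r=1 p=0
  Δ1: clk:0→1
  Δ2: r:1→0, p:0→1
  Δ3: v:0→1
  Δ4: u:0→1
  (4Δ to stable)
t=13 Δ0: v=1 clk=1 u=1 x=0 q=0 r=0 p=1
  Δ1: clk:1→0
  (1Δ to stable)
t=14 Δ0: v=1 clk=0 u=1 x=0 q=0 r=0 p=1
  Δ1: clk:0→1
  Δ2: r:0→1, p:1→0
  Δ3: v:1→0
  Δ4: u:1→0
  (4Δ to stable)
t=15 Δ0: v=0 clk=1 u=0 x=0 q=0 r=1 p=0
  Δ1: clk:1→0
  (1Δ to stable)
t=16 Δ0: v=0 clk=0 u=0 x=0 q=0 r=1 p=0
  Δ1: clk:0→1
  Δ2: r:1→0, p:0→1
  Δ3: v:0→1
  Δ4: u:0→1
  (4Δ to stable)
t=17 Δ0: v=1 clk=1 u=1 x=0 q=0 r=0 p=1
  Δ1: clk:1→0
  (1Δ to stable)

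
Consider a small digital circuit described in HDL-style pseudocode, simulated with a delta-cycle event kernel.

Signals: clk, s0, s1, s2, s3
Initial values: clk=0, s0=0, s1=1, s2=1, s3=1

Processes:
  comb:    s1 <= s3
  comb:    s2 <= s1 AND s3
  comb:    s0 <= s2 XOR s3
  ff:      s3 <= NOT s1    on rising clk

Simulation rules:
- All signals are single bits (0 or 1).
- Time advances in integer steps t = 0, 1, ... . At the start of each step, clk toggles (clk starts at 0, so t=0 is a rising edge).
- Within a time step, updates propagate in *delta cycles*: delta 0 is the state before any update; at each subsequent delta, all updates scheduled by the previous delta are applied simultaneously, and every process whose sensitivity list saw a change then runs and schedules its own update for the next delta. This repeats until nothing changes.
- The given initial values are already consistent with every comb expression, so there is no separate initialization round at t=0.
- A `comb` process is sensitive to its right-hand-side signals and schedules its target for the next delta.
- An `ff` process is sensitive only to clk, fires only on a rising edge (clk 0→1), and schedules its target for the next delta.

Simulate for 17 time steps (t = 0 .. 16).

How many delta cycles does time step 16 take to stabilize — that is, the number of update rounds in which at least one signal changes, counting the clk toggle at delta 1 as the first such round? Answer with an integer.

4

t0.Δ0 s1=1 s3=1 clk=0 s0=0 s2=1
t0.Δ1 s1=1 s3=1 clk=1 s0=0 s2=1
t0.Δ2 s1=1 s3=0 clk=1 s0=0 s2=1
t0.Δ3 s1=0 s3=0 clk=1 s0=1 s2=0
t0.Δ4 s1=0 s3=0 clk=1 s0=0 s2=0
t1.Δ0 s1=0 s3=0 clk=1 s0=0 s2=0
t1.Δ1 s1=0 s3=0 clk=0 s0=0 s2=0
t2.Δ0 s1=0 s3=0 clk=0 s0=0 s2=0
t2.Δ1 s1=0 s3=0 clk=1 s0=0 s2=0
t2.Δ2 s1=0 s3=1 clk=1 s0=0 s2=0
t2.Δ3 s1=1 s3=1 clk=1 s0=1 s2=0
t2.Δ4 s1=1 s3=1 clk=1 s0=1 s2=1
t2.Δ5 s1=1 s3=1 clk=1 s0=0 s2=1
t3.Δ0 s1=1 s3=1 clk=1 s0=0 s2=1
t3.Δ1 s1=1 s3=1 clk=0 s0=0 s2=1
t4.Δ0 s1=1 s3=1 clk=0 s0=0 s2=1
t4.Δ1 s1=1 s3=1 clk=1 s0=0 s2=1
t4.Δ2 s1=1 s3=0 clk=1 s0=0 s2=1
t4.Δ3 s1=0 s3=0 clk=1 s0=1 s2=0
t4.Δ4 s1=0 s3=0 clk=1 s0=0 s2=0
t5.Δ0 s1=0 s3=0 clk=1 s0=0 s2=0
t5.Δ1 s1=0 s3=0 clk=0 s0=0 s2=0
t6.Δ0 s1=0 s3=0 clk=0 s0=0 s2=0
t6.Δ1 s1=0 s3=0 clk=1 s0=0 s2=0
t6.Δ2 s1=0 s3=1 clk=1 s0=0 s2=0
t6.Δ3 s1=1 s3=1 clk=1 s0=1 s2=0
t6.Δ4 s1=1 s3=1 clk=1 s0=1 s2=1
t6.Δ5 s1=1 s3=1 clk=1 s0=0 s2=1
t7.Δ0 s1=1 s3=1 clk=1 s0=0 s2=1
t7.Δ1 s1=1 s3=1 clk=0 s0=0 s2=1
t8.Δ0 s1=1 s3=1 clk=0 s0=0 s2=1
t8.Δ1 s1=1 s3=1 clk=1 s0=0 s2=1
t8.Δ2 s1=1 s3=0 clk=1 s0=0 s2=1
t8.Δ3 s1=0 s3=0 clk=1 s0=1 s2=0
t8.Δ4 s1=0 s3=0 clk=1 s0=0 s2=0
t9.Δ0 s1=0 s3=0 clk=1 s0=0 s2=0
t9.Δ1 s1=0 s3=0 clk=0 s0=0 s2=0
t10.Δ0 s1=0 s3=0 clk=0 s0=0 s2=0
t10.Δ1 s1=0 s3=0 clk=1 s0=0 s2=0
t10.Δ2 s1=0 s3=1 clk=1 s0=0 s2=0
t10.Δ3 s1=1 s3=1 clk=1 s0=1 s2=0
t10.Δ4 s1=1 s3=1 clk=1 s0=1 s2=1
t10.Δ5 s1=1 s3=1 clk=1 s0=0 s2=1
t11.Δ0 s1=1 s3=1 clk=1 s0=0 s2=1
t11.Δ1 s1=1 s3=1 clk=0 s0=0 s2=1
t12.Δ0 s1=1 s3=1 clk=0 s0=0 s2=1
t12.Δ1 s1=1 s3=1 clk=1 s0=0 s2=1
t12.Δ2 s1=1 s3=0 clk=1 s0=0 s2=1
t12.Δ3 s1=0 s3=0 clk=1 s0=1 s2=0
t12.Δ4 s1=0 s3=0 clk=1 s0=0 s2=0
t13.Δ0 s1=0 s3=0 clk=1 s0=0 s2=0
t13.Δ1 s1=0 s3=0 clk=0 s0=0 s2=0
t14.Δ0 s1=0 s3=0 clk=0 s0=0 s2=0
t14.Δ1 s1=0 s3=0 clk=1 s0=0 s2=0
t14.Δ2 s1=0 s3=1 clk=1 s0=0 s2=0
t14.Δ3 s1=1 s3=1 clk=1 s0=1 s2=0
t14.Δ4 s1=1 s3=1 clk=1 s0=1 s2=1
t14.Δ5 s1=1 s3=1 clk=1 s0=0 s2=1
t15.Δ0 s1=1 s3=1 clk=1 s0=0 s2=1
t15.Δ1 s1=1 s3=1 clk=0 s0=0 s2=1
t16.Δ0 s1=1 s3=1 clk=0 s0=0 s2=1
t16.Δ1 s1=1 s3=1 clk=1 s0=0 s2=1
t16.Δ2 s1=1 s3=0 clk=1 s0=0 s2=1
t16.Δ3 s1=0 s3=0 clk=1 s0=1 s2=0
t16.Δ4 s1=0 s3=0 clk=1 s0=0 s2=0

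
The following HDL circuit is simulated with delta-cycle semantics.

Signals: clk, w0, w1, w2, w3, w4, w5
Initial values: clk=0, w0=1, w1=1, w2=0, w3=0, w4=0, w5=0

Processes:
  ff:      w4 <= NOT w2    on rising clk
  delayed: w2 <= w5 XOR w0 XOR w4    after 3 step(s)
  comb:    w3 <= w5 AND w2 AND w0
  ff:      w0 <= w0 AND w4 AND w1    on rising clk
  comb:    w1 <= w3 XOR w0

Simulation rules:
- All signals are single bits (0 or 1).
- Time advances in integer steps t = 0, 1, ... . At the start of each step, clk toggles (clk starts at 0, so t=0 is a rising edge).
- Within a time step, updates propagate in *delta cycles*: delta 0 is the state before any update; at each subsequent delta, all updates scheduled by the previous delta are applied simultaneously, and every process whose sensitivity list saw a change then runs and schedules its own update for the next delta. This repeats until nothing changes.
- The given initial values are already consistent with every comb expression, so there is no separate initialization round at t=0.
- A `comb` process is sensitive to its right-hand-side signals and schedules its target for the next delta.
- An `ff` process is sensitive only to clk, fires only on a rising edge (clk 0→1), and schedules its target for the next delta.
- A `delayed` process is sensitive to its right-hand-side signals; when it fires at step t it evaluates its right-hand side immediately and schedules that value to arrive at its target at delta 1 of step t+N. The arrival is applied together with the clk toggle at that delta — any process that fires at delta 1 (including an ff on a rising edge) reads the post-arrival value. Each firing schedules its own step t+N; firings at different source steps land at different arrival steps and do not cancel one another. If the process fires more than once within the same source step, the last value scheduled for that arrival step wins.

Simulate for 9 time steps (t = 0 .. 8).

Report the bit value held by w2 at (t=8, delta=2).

0

[bits: clk,w3,w4,w0,w5,w2,w1]
t=0: Δ0=0001001 Δ1=1001001 Δ2=1010001 Δ3=1010000 | 3Δ
t=1: Δ0=1010000 Δ1=0010000 | 1Δ
t=2: Δ0=0010000 Δ1=1010000 | 1Δ
t=3: Δ0=1010000 Δ1=0010010 | 1Δ
t=4: Δ0=0010010 Δ1=1010010 Δ2=1000010 | 2Δ
t=5: Δ0=1000010 Δ1=0000010 | 1Δ
t=6: Δ0=0000010 Δ1=1000010 | 1Δ
t=7: Δ0=1000010 Δ1=0000000 | 1Δ
t=8: Δ0=0000000 Δ1=1000000 Δ2=1010000 | 2Δ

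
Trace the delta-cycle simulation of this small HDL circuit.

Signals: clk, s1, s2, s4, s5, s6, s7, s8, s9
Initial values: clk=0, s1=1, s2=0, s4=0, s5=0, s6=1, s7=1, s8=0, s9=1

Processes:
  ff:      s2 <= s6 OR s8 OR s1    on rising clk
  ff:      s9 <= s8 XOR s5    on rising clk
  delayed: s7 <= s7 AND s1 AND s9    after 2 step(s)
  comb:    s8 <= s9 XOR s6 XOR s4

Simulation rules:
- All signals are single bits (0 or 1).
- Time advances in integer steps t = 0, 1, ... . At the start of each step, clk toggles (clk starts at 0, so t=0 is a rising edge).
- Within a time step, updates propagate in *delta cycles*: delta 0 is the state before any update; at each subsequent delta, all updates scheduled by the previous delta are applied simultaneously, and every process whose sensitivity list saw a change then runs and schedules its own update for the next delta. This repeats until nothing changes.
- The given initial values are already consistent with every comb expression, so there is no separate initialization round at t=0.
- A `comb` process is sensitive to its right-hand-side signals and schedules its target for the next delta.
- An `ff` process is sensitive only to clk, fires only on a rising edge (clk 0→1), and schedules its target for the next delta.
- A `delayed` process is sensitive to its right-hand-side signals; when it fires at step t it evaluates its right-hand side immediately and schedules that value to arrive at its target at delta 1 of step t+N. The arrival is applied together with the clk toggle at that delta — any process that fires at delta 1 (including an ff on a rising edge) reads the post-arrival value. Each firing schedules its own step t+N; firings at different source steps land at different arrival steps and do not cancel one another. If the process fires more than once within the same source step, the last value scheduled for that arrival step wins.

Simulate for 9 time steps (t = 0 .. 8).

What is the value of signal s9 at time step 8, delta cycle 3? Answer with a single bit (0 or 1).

t0.Δ0 s9=1 s6=1 s4=0 s7=1 s1=1 s5=0 clk=0 s2=0 s8=0
t0.Δ1 s9=1 s6=1 s4=0 s7=1 s1=1 s5=0 clk=1 s2=0 s8=0
t0.Δ2 s9=0 s6=1 s4=0 s7=1 s1=1 s5=0 clk=1 s2=1 s8=0
t0.Δ3 s9=0 s6=1 s4=0 s7=1 s1=1 s5=0 clk=1 s2=1 s8=1
t1.Δ0 s9=0 s6=1 s4=0 s7=1 s1=1 s5=0 clk=1 s2=1 s8=1
t1.Δ1 s9=0 s6=1 s4=0 s7=1 s1=1 s5=0 clk=0 s2=1 s8=1
t2.Δ0 s9=0 s6=1 s4=0 s7=1 s1=1 s5=0 clk=0 s2=1 s8=1
t2.Δ1 s9=0 s6=1 s4=0 s7=0 s1=1 s5=0 clk=1 s2=1 s8=1
t2.Δ2 s9=1 s6=1 s4=0 s7=0 s1=1 s5=0 clk=1 s2=1 s8=1
t2.Δ3 s9=1 s6=1 s4=0 s7=0 s1=1 s5=0 clk=1 s2=1 s8=0
t3.Δ0 s9=1 s6=1 s4=0 s7=0 s1=1 s5=0 clk=1 s2=1 s8=0
t3.Δ1 s9=1 s6=1 s4=0 s7=0 s1=1 s5=0 clk=0 s2=1 s8=0
t4.Δ0 s9=1 s6=1 s4=0 s7=0 s1=1 s5=0 clk=0 s2=1 s8=0
t4.Δ1 s9=1 s6=1 s4=0 s7=0 s1=1 s5=0 clk=1 s2=1 s8=0
t4.Δ2 s9=0 s6=1 s4=0 s7=0 s1=1 s5=0 clk=1 s2=1 s8=0
t4.Δ3 s9=0 s6=1 s4=0 s7=0 s1=1 s5=0 clk=1 s2=1 s8=1
t5.Δ0 s9=0 s6=1 s4=0 s7=0 s1=1 s5=0 clk=1 s2=1 s8=1
t5.Δ1 s9=0 s6=1 s4=0 s7=0 s1=1 s5=0 clk=0 s2=1 s8=1
t6.Δ0 s9=0 s6=1 s4=0 s7=0 s1=1 s5=0 clk=0 s2=1 s8=1
t6.Δ1 s9=0 s6=1 s4=0 s7=0 s1=1 s5=0 clk=1 s2=1 s8=1
t6.Δ2 s9=1 s6=1 s4=0 s7=0 s1=1 s5=0 clk=1 s2=1 s8=1
t6.Δ3 s9=1 s6=1 s4=0 s7=0 s1=1 s5=0 clk=1 s2=1 s8=0
t7.Δ0 s9=1 s6=1 s4=0 s7=0 s1=1 s5=0 clk=1 s2=1 s8=0
t7.Δ1 s9=1 s6=1 s4=0 s7=0 s1=1 s5=0 clk=0 s2=1 s8=0
t8.Δ0 s9=1 s6=1 s4=0 s7=0 s1=1 s5=0 clk=0 s2=1 s8=0
t8.Δ1 s9=1 s6=1 s4=0 s7=0 s1=1 s5=0 clk=1 s2=1 s8=0
t8.Δ2 s9=0 s6=1 s4=0 s7=0 s1=1 s5=0 clk=1 s2=1 s8=0
t8.Δ3 s9=0 s6=1 s4=0 s7=0 s1=1 s5=0 clk=1 s2=1 s8=1

0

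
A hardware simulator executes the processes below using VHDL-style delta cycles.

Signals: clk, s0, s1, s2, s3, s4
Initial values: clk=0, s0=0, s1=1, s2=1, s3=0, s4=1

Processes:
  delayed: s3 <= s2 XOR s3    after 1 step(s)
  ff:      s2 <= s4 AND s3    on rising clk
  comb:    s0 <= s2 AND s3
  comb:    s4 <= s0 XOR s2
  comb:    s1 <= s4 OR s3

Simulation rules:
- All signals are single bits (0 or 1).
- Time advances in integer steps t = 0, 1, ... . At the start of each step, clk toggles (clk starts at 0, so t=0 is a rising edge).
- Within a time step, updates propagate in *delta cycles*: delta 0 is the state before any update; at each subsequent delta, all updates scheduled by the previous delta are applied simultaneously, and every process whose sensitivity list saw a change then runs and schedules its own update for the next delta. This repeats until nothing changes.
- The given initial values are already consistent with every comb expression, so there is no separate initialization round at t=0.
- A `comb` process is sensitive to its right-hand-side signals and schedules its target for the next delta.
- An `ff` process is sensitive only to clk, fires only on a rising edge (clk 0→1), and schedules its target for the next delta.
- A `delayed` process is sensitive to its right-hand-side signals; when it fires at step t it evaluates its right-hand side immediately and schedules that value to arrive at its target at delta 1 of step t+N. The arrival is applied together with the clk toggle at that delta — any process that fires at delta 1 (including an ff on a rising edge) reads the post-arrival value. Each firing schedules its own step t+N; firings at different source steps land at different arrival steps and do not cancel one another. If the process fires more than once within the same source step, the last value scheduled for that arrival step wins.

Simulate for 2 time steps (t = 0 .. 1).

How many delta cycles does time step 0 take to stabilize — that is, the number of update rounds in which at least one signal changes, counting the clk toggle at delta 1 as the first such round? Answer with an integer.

4

[bits: s0,s1,s3,s2,s4,clk]
t=0: Δ0=010110 Δ1=010111 Δ2=010011 Δ3=010001 Δ4=000001 | 4Δ
t=1: Δ0=000001 Δ1=000000 | 1Δ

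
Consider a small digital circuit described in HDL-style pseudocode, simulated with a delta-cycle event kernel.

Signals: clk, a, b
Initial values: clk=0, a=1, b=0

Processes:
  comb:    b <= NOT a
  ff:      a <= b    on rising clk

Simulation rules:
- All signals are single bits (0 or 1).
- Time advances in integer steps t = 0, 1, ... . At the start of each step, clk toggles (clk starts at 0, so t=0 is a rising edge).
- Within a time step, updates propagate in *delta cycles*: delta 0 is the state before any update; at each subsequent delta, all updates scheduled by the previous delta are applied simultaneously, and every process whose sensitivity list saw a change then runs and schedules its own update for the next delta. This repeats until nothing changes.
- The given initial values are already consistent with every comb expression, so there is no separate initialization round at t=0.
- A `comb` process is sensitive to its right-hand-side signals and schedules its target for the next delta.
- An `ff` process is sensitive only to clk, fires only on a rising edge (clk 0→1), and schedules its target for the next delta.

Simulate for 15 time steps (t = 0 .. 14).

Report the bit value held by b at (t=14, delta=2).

t=0 Δ0: a=1 clk=0 b=0
  Δ1: clk:0→1
  Δ2: a:1→0
  Δ3: b:0→1
  (3Δ to stable)
t=1 Δ0: a=0 clk=1 b=1
  Δ1: clk:1→0
  (1Δ to stable)
t=2 Δ0: a=0 clk=0 b=1
  Δ1: clk:0→1
  Δ2: a:0→1
  Δ3: b:1→0
  (3Δ to stable)
t=3 Δ0: a=1 clk=1 b=0
  Δ1: clk:1→0
  (1Δ to stable)
t=4 Δ0: a=1 clk=0 b=0
  Δ1: clk:0→1
  Δ2: a:1→0
  Δ3: b:0→1
  (3Δ to stable)
t=5 Δ0: a=0 clk=1 b=1
  Δ1: clk:1→0
  (1Δ to stable)
t=6 Δ0: a=0 clk=0 b=1
  Δ1: clk:0→1
  Δ2: a:0→1
  Δ3: b:1→0
  (3Δ to stable)
t=7 Δ0: a=1 clk=1 b=0
  Δ1: clk:1→0
  (1Δ to stable)
t=8 Δ0: a=1 clk=0 b=0
  Δ1: clk:0→1
  Δ2: a:1→0
  Δ3: b:0→1
  (3Δ to stable)
t=9 Δ0: a=0 clk=1 b=1
  Δ1: clk:1→0
  (1Δ to stable)
t=10 Δ0: a=0 clk=0 b=1
  Δ1: clk:0→1
  Δ2: a:0→1
  Δ3: b:1→0
  (3Δ to stable)
t=11 Δ0: a=1 clk=1 b=0
  Δ1: clk:1→0
  (1Δ to stable)
t=12 Δ0: a=1 clk=0 b=0
  Δ1: clk:0→1
  Δ2: a:1→0
  Δ3: b:0→1
  (3Δ to stable)
t=13 Δ0: a=0 clk=1 b=1
  Δ1: clk:1→0
  (1Δ to stable)
t=14 Δ0: a=0 clk=0 b=1
  Δ1: clk:0→1
  Δ2: a:0→1
  Δ3: b:1→0
  (3Δ to stable)

1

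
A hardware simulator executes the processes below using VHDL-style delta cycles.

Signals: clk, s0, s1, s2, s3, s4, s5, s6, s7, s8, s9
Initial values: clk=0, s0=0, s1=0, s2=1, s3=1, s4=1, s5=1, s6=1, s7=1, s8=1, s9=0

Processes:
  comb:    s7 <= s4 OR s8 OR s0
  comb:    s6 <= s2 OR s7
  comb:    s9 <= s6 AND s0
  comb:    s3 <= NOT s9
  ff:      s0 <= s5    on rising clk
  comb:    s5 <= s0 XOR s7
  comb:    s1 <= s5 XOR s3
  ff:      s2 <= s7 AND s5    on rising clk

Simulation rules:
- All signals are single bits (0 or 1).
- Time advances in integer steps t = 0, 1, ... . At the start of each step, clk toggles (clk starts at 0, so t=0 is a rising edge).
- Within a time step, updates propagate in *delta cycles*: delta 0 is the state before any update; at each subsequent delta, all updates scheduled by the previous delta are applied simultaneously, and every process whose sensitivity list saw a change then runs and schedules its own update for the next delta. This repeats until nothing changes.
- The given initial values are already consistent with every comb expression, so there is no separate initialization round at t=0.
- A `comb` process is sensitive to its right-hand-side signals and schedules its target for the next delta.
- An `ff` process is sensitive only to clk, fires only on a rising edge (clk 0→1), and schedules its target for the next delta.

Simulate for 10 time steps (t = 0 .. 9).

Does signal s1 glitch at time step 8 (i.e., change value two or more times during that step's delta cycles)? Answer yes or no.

[bits: s5,s9,s8,s1,s3,s0,s4,s6,s2,s7,clk]
t=0: Δ0=10101011110 Δ1=10101011111 Δ2=10101111111 Δ3=01101111111 Δ4=01110111111 Δ5=01100111111 | 5Δ
t=1: Δ0=01100111111 Δ1=01100111110 | 1Δ
t=2: Δ0=01100111110 Δ1=01100111111 Δ2=01100011011 Δ3=10100011011 Δ4=10111011011 Δ5=10101011011 | 5Δ
t=3: Δ0=10101011011 Δ1=10101011010 | 1Δ
t=4: Δ0=10101011010 Δ1=10101011011 Δ2=10101111111 Δ3=01101111111 Δ4=01110111111 Δ5=01100111111 | 5Δ
t=5: Δ0=01100111111 Δ1=01100111110 | 1Δ
t=6: Δ0=01100111110 Δ1=01100111111 Δ2=01100011011 Δ3=10100011011 Δ4=10111011011 Δ5=10101011011 | 5Δ
t=7: Δ0=10101011011 Δ1=10101011010 | 1Δ
t=8: Δ0=10101011010 Δ1=10101011011 Δ2=10101111111 Δ3=01101111111 Δ4=01110111111 Δ5=01100111111 | 5Δ
t=9: Δ0=01100111111 Δ1=01100111110 | 1Δ

yes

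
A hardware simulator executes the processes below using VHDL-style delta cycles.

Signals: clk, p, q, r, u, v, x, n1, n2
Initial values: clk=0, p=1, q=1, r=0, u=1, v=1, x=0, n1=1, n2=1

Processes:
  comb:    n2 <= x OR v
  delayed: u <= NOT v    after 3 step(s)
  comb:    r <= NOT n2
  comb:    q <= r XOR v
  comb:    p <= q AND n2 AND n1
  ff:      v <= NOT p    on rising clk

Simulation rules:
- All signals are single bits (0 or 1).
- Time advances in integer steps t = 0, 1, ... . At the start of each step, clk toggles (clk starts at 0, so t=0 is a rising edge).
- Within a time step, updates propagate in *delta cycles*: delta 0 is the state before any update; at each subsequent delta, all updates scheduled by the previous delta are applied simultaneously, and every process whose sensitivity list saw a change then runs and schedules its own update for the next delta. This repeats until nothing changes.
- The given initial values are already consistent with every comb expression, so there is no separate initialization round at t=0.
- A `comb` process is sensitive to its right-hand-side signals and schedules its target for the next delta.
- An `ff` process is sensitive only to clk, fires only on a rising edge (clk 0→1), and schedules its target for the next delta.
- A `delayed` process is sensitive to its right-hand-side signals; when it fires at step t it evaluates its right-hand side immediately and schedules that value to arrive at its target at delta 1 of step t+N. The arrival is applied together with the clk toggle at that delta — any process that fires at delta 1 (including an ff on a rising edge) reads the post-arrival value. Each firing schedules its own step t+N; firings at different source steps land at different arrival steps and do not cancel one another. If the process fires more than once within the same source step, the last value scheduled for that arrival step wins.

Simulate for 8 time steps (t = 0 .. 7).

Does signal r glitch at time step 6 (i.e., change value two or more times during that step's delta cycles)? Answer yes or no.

no

t=0 Δ0: r=0 x=0 clk=0 v=1 q=1 u=1 n1=1 n2=1 p=1
  Δ1: clk:0→1
  Δ2: v:1→0
  Δ3: q:1→0, n2:1→0
  Δ4: r:0→1, p:1→0
  Δ5: q:0→1
  (5Δ to stable)
t=1 Δ0: r=1 x=0 clk=1 v=0 q=1 u=1 n1=1 n2=0 p=0
  Δ1: clk:1→0
  (1Δ to stable)
t=2 Δ0: r=1 x=0 clk=0 v=0 q=1 u=1 n1=1 n2=0 p=0
  Δ1: clk:0→1
  Δ2: v:0→1
  Δ3: q:1→0, n2:0→1
  Δ4: r:1→0
  Δ5: q:0→1
  Δ6: p:0→1
  (6Δ to stable)
t=3 Δ0: r=0 x=0 clk=1 v=1 q=1 u=1 n1=1 n2=1 p=1
  Δ1: clk:1→0
  (1Δ to stable)
t=4 Δ0: r=0 x=0 clk=0 v=1 q=1 u=1 n1=1 n2=1 p=1
  Δ1: clk:0→1
  Δ2: v:1→0
  Δ3: q:1→0, n2:1→0
  Δ4: r:0→1, p:1→0
  Δ5: q:0→1
  (5Δ to stable)
t=5 Δ0: r=1 x=0 clk=1 v=0 q=1 u=1 n1=1 n2=0 p=0
  Δ1: clk:1→0, u:1→0
  (1Δ to stable)
t=6 Δ0: r=1 x=0 clk=0 v=0 q=1 u=0 n1=1 n2=0 p=0
  Δ1: clk:0→1
  Δ2: v:0→1
  Δ3: q:1→0, n2:0→1
  Δ4: r:1→0
  Δ5: q:0→1
  Δ6: p:0→1
  (6Δ to stable)
t=7 Δ0: r=0 x=0 clk=1 v=1 q=1 u=0 n1=1 n2=1 p=1
  Δ1: clk:1→0, u:0→1
  (1Δ to stable)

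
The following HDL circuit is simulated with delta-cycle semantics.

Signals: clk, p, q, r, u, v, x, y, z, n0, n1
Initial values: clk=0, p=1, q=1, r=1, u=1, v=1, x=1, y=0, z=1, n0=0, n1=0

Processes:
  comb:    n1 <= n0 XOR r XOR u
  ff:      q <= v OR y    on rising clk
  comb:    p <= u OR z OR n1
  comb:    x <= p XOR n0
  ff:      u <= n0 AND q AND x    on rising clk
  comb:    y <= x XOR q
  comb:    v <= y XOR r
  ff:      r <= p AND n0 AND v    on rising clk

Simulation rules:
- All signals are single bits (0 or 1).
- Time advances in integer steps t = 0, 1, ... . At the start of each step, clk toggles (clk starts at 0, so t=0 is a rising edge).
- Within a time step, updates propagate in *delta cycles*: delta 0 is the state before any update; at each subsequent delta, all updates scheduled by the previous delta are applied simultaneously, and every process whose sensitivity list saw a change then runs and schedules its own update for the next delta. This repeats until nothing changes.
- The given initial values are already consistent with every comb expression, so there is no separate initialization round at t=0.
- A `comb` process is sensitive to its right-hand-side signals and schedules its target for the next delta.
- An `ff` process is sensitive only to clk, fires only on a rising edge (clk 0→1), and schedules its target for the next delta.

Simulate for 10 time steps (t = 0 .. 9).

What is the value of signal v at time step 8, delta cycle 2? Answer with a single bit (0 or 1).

t=0 Δ0: n1=0 y=0 clk=0 r=1 z=1 v=1 x=1 p=1 u=1 q=1 n0=0
  Δ1: clk:0→1
  Δ2: r:1→0, u:1→0
  Δ3: v:1→0
  (3Δ to stable)
t=1 Δ0: n1=0 y=0 clk=1 r=0 z=1 v=0 x=1 p=1 u=0 q=1 n0=0
  Δ1: clk:1→0
  (1Δ to stable)
t=2 Δ0: n1=0 y=0 clk=0 r=0 z=1 v=0 x=1 p=1 u=0 q=1 n0=0
  Δ1: clk:0→1
  Δ2: q:1→0
  Δ3: y:0→1
  Δ4: v:0→1
  (4Δ to stable)
t=3 Δ0: n1=0 y=1 clk=1 r=0 z=1 v=1 x=1 p=1 u=0 q=0 n0=0
  Δ1: clk:1→0
  (1Δ to stable)
t=4 Δ0: n1=0 y=1 clk=0 r=0 z=1 v=1 x=1 p=1 u=0 q=0 n0=0
  Δ1: clk:0→1
  Δ2: q:0→1
  Δ3: y:1→0
  Δ4: v:1→0
  (4Δ to stable)
t=5 Δ0: n1=0 y=0 clk=1 r=0 z=1 v=0 x=1 p=1 u=0 q=1 n0=0
  Δ1: clk:1→0
  (1Δ to stable)
t=6 Δ0: n1=0 y=0 clk=0 r=0 z=1 v=0 x=1 p=1 u=0 q=1 n0=0
  Δ1: clk:0→1
  Δ2: q:1→0
  Δ3: y:0→1
  Δ4: v:0→1
  (4Δ to stable)
t=7 Δ0: n1=0 y=1 clk=1 r=0 z=1 v=1 x=1 p=1 u=0 q=0 n0=0
  Δ1: clk:1→0
  (1Δ to stable)
t=8 Δ0: n1=0 y=1 clk=0 r=0 z=1 v=1 x=1 p=1 u=0 q=0 n0=0
  Δ1: clk:0→1
  Δ2: q:0→1
  Δ3: y:1→0
  Δ4: v:1→0
  (4Δ to stable)
t=9 Δ0: n1=0 y=0 clk=1 r=0 z=1 v=0 x=1 p=1 u=0 q=1 n0=0
  Δ1: clk:1→0
  (1Δ to stable)

1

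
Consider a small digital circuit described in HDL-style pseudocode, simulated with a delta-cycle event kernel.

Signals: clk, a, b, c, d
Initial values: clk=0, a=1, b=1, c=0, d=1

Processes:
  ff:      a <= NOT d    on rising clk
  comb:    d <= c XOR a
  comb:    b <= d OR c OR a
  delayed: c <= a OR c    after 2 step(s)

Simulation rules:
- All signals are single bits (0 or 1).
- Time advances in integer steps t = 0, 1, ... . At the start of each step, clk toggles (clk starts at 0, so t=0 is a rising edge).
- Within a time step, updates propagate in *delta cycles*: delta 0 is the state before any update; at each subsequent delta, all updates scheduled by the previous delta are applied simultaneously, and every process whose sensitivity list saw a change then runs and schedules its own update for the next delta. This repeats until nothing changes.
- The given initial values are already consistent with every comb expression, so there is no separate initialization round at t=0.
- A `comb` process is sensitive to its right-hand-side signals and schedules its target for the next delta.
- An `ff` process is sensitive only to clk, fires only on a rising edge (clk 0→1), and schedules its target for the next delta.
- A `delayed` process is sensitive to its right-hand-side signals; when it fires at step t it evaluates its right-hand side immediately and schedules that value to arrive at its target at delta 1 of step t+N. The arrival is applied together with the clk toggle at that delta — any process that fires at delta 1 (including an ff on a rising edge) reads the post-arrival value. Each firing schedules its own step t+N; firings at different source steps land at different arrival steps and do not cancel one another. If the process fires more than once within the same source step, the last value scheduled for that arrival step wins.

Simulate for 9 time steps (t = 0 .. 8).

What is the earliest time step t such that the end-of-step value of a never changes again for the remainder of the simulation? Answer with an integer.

t=0 Δ0: b=1 clk=0 a=1 c=0 d=1
  Δ1: clk:0→1
  Δ2: a:1→0
  Δ3: d:1→0
  Δ4: b:1→0
  (4Δ to stable)
t=1 Δ0: b=0 clk=1 a=0 c=0 d=0
  Δ1: clk:1→0
  (1Δ to stable)
t=2 Δ0: b=0 clk=0 a=0 c=0 d=0
  Δ1: clk:0→1
  Δ2: a:0→1
  Δ3: b:0→1, d:0→1
  (3Δ to stable)
t=3 Δ0: b=1 clk=1 a=1 c=0 d=1
  Δ1: clk:1→0
  (1Δ to stable)
t=4 Δ0: b=1 clk=0 a=1 c=0 d=1
  Δ1: clk:0→1, c:0→1
  Δ2: a:1→0, d:1→0
  Δ3: d:0→1
  (3Δ to stable)
t=5 Δ0: b=1 clk=1 a=0 c=1 d=1
  Δ1: clk:1→0
  (1Δ to stable)
t=6 Δ0: b=1 clk=0 a=0 c=1 d=1
  Δ1: clk:0→1
  (1Δ to stable)
t=7 Δ0: b=1 clk=1 a=0 c=1 d=1
  Δ1: clk:1→0
  (1Δ to stable)
t=8 Δ0: b=1 clk=0 a=0 c=1 d=1
  Δ1: clk:0→1
  (1Δ to stable)

4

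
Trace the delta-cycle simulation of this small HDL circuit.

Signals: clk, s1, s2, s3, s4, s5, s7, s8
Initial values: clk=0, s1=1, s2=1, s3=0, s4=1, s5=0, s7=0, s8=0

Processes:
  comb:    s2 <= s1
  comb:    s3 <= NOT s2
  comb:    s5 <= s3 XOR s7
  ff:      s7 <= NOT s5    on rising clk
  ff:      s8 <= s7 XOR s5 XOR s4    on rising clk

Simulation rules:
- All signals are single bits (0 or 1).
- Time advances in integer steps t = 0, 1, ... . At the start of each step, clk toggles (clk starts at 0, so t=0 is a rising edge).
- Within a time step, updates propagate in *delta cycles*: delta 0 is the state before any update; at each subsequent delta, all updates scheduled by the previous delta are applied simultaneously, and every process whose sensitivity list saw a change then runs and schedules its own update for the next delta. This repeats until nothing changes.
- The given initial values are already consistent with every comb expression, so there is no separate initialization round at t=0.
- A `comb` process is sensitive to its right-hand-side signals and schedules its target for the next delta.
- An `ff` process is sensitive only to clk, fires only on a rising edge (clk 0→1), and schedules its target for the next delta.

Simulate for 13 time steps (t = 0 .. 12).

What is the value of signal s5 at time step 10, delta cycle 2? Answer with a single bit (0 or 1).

1

t=0 Δ0: s1=1 s8=0 clk=0 s3=0 s5=0 s2=1 s7=0 s4=1
  Δ1: clk:0→1
  Δ2: s8:0→1, s7:0→1
  Δ3: s5:0→1
  (3Δ to stable)
t=1 Δ0: s1=1 s8=1 clk=1 s3=0 s5=1 s2=1 s7=1 s4=1
  Δ1: clk:1→0
  (1Δ to stable)
t=2 Δ0: s1=1 s8=1 clk=0 s3=0 s5=1 s2=1 s7=1 s4=1
  Δ1: clk:0→1
  Δ2: s7:1→0
  Δ3: s5:1→0
  (3Δ to stable)
t=3 Δ0: s1=1 s8=1 clk=1 s3=0 s5=0 s2=1 s7=0 s4=1
  Δ1: clk:1→0
  (1Δ to stable)
t=4 Δ0: s1=1 s8=1 clk=0 s3=0 s5=0 s2=1 s7=0 s4=1
  Δ1: clk:0→1
  Δ2: s7:0→1
  Δ3: s5:0→1
  (3Δ to stable)
t=5 Δ0: s1=1 s8=1 clk=1 s3=0 s5=1 s2=1 s7=1 s4=1
  Δ1: clk:1→0
  (1Δ to stable)
t=6 Δ0: s1=1 s8=1 clk=0 s3=0 s5=1 s2=1 s7=1 s4=1
  Δ1: clk:0→1
  Δ2: s7:1→0
  Δ3: s5:1→0
  (3Δ to stable)
t=7 Δ0: s1=1 s8=1 clk=1 s3=0 s5=0 s2=1 s7=0 s4=1
  Δ1: clk:1→0
  (1Δ to stable)
t=8 Δ0: s1=1 s8=1 clk=0 s3=0 s5=0 s2=1 s7=0 s4=1
  Δ1: clk:0→1
  Δ2: s7:0→1
  Δ3: s5:0→1
  (3Δ to stable)
t=9 Δ0: s1=1 s8=1 clk=1 s3=0 s5=1 s2=1 s7=1 s4=1
  Δ1: clk:1→0
  (1Δ to stable)
t=10 Δ0: s1=1 s8=1 clk=0 s3=0 s5=1 s2=1 s7=1 s4=1
  Δ1: clk:0→1
  Δ2: s7:1→0
  Δ3: s5:1→0
  (3Δ to stable)
t=11 Δ0: s1=1 s8=1 clk=1 s3=0 s5=0 s2=1 s7=0 s4=1
  Δ1: clk:1→0
  (1Δ to stable)
t=12 Δ0: s1=1 s8=1 clk=0 s3=0 s5=0 s2=1 s7=0 s4=1
  Δ1: clk:0→1
  Δ2: s7:0→1
  Δ3: s5:0→1
  (3Δ to stable)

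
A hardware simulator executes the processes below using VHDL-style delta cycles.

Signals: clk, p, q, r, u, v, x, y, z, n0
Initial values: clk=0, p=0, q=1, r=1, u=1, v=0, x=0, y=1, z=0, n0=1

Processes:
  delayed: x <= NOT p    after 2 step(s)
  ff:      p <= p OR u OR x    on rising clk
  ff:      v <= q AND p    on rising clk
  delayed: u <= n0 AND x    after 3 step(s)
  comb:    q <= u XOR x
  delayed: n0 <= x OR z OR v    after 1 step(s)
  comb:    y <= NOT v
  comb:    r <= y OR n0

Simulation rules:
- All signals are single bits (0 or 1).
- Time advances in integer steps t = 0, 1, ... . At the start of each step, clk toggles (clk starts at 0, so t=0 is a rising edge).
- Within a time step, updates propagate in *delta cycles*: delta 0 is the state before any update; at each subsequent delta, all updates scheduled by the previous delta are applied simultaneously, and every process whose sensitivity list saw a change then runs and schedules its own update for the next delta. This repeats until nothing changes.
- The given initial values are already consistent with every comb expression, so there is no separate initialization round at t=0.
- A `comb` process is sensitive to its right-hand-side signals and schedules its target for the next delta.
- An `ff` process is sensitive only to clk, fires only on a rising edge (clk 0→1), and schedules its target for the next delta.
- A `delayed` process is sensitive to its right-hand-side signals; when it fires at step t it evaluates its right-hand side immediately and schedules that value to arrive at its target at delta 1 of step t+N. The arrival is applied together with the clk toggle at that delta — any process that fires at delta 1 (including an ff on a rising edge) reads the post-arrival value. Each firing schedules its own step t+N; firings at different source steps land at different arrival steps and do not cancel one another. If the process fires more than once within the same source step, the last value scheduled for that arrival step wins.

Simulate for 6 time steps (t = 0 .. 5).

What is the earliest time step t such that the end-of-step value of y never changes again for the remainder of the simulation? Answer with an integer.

[bits: y,r,v,x,z,u,clk,q,p,n0]
t=0: Δ0=1100010101 Δ1=1100011101 Δ2=1100011111 | 2Δ
t=1: Δ0=1100011111 Δ1=1100010111 | 1Δ
t=2: Δ0=1100010111 Δ1=1100011111 Δ2=1110011111 Δ3=0110011111 | 3Δ
t=3: Δ0=0110011111 Δ1=0110010111 | 1Δ
t=4: Δ0=0110010111 Δ1=0110011111 | 1Δ
t=5: Δ0=0110011111 Δ1=0110010111 | 1Δ

2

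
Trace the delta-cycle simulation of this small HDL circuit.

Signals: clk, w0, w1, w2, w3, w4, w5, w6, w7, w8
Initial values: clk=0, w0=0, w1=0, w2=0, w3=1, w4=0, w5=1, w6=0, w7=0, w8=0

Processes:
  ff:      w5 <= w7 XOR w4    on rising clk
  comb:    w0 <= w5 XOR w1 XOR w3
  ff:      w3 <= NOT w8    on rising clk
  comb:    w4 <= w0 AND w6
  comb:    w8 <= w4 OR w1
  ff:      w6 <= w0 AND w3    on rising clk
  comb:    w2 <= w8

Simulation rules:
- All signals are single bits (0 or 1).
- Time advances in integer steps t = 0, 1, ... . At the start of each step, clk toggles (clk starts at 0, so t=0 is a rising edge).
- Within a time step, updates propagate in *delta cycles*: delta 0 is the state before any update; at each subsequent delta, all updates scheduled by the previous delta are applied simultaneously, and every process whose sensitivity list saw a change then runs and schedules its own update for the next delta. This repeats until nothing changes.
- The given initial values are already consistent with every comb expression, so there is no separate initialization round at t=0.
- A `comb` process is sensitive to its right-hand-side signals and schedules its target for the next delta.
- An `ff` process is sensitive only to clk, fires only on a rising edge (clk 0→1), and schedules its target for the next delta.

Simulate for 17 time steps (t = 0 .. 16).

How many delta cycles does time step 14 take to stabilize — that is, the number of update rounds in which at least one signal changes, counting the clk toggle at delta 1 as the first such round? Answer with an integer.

5

[bits: w8,w1,clk,w7,w0,w4,w2,w3,w6,w5]
t=0: Δ0=0000000101 Δ1=0010000101 Δ2=0010000100 Δ3=0010100100 | 3Δ
t=1: Δ0=0010100100 Δ1=0000100100 | 1Δ
t=2: Δ0=0000100100 Δ1=0010100100 Δ2=0010100110 Δ3=0010110110 Δ4=1010110110 Δ5=1010111110 | 5Δ
t=3: Δ0=1010111110 Δ1=1000111110 | 1Δ
t=4: Δ0=1000111110 Δ1=1010111110 Δ2=1010111011 | 2Δ
t=5: Δ0=1010111011 Δ1=1000111011 | 1Δ
t=6: Δ0=1000111011 Δ1=1010111011 Δ2=1010111001 Δ3=1010101001 Δ4=0010101001 Δ5=0010100001 | 5Δ
t=7: Δ0=0010100001 Δ1=0000100001 | 1Δ
t=8: Δ0=0000100001 Δ1=0010100001 Δ2=0010100100 | 2Δ
t=9: Δ0=0010100100 Δ1=0000100100 | 1Δ
t=10: Δ0=0000100100 Δ1=0010100100 Δ2=0010100110 Δ3=0010110110 Δ4=1010110110 Δ5=1010111110 | 5Δ
t=11: Δ0=1010111110 Δ1=1000111110 | 1Δ
t=12: Δ0=1000111110 Δ1=1010111110 Δ2=1010111011 | 2Δ
t=13: Δ0=1010111011 Δ1=1000111011 | 1Δ
t=14: Δ0=1000111011 Δ1=1010111011 Δ2=1010111001 Δ3=1010101001 Δ4=0010101001 Δ5=0010100001 | 5Δ
t=15: Δ0=0010100001 Δ1=0000100001 | 1Δ
t=16: Δ0=0000100001 Δ1=0010100001 Δ2=0010100100 | 2Δ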